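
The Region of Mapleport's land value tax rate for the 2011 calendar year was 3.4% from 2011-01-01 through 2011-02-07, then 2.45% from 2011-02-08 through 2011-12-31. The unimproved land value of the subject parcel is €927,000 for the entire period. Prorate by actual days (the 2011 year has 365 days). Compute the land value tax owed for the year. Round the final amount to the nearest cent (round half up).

€23,628.34

2011-01-01 to 2011-02-07: 38 days at 3.4% → €927,000 × 3.4% × 38/365 = €3,281.3260
2011-02-08 to 2011-12-31: 327 days at 2.45% → €927,000 × 2.45% × 327/365 = €20,347.0151
Total = €23,628.3411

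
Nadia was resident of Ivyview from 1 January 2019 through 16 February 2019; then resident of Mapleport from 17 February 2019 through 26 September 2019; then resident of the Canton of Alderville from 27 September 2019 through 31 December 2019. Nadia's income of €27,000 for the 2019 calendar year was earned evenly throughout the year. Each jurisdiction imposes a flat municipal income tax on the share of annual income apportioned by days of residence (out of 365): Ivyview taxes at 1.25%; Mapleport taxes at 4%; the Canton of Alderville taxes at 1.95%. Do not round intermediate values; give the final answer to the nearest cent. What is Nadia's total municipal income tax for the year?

Ivyview, 1 January – 16 February 2019: 47 days → €27,000 × 1.25% × 47/365 = €43.4589
Mapleport, 17 February – 26 September 2019: 222 days → €27,000 × 4% × 222/365 = €656.8767
The Canton of Alderville, 27 September – 31 December 2019: 96 days → €27,000 × 1.95% × 96/365 = €138.4767
Total = €838.8123

€838.81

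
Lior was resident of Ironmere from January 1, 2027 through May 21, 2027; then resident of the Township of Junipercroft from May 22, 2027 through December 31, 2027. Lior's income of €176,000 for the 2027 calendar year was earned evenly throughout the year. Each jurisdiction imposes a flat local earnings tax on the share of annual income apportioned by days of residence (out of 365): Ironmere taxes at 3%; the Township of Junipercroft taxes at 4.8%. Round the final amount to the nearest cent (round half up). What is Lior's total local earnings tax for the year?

Ironmere, January 1 – May 21, 2027: 141 days → €176,000 × 3% × 141/365 = €2,039.6712
The Township of Junipercroft, May 22 – December 31, 2027: 224 days → €176,000 × 4.8% × 224/365 = €5,184.5260
Total = €7,224.1973

€7,224.20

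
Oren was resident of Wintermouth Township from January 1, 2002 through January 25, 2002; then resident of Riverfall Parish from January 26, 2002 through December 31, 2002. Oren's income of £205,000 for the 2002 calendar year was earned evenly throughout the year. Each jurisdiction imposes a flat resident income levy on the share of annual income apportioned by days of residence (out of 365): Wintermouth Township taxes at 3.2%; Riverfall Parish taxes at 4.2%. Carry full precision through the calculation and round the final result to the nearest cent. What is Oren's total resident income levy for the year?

£8,469.59

Wintermouth Township, January 1 – January 25, 2002: 25 days → £205,000 × 3.2% × 25/365 = £449.3151
Riverfall Parish, January 26 – December 31, 2002: 340 days → £205,000 × 4.2% × 340/365 = £8,020.2740
Total = £8,469.5890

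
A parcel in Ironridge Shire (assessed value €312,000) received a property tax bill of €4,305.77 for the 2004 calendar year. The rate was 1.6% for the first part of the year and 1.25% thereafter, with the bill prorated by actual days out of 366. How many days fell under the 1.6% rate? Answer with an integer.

Let d = days at the first rate; then 366 − d days at the second rate.
€312,000 × [1.6%·d + 1.25%·(366−d)] / 366 = €4,305.77
Solving gives d = 136, so the new rate took effect on May 16, 2004.

136 days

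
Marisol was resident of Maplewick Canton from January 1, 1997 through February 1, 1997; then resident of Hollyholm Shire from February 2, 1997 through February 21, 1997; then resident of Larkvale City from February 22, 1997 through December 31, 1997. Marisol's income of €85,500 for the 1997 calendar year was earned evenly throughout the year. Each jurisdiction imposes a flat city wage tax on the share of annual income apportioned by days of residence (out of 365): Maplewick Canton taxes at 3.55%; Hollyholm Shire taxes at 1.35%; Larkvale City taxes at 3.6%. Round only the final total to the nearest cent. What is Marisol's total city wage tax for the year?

Maplewick Canton, January 1 – February 1, 1997: 32 days → €85,500 × 3.55% × 32/365 = €266.1041
Hollyholm Shire, February 2 – February 21, 1997: 20 days → €85,500 × 1.35% × 20/365 = €63.2466
Larkvale City, February 22 – December 31, 1997: 313 days → €85,500 × 3.6% × 313/365 = €2,639.4904
Total = €2,968.8411

€2,968.84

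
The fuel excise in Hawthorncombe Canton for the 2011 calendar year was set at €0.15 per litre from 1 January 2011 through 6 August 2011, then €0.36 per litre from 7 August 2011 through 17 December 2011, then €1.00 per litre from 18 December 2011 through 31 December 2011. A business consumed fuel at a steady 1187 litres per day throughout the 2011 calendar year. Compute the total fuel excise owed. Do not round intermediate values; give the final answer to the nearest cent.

1 January – 6 August 2011: 218 days × 1187 litres/day = 258,766 litres at €0.15/litre → €38,814.90
7 August – 17 December 2011: 133 days × 1187 litres/day = 157,871 litres at €0.36/litre → €56,833.56
18 December – 31 December 2011: 14 days × 1187 litres/day = 16,618 litres at €1.00/litre → €16,618.00

€112,266.46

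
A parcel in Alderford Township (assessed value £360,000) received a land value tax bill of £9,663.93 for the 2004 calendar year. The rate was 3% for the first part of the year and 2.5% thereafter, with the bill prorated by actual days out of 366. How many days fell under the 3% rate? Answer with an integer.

Let d = days at the first rate; then 366 − d days at the second rate.
£360,000 × [3%·d + 2.5%·(366−d)] / 366 = £9,663.93
Solving gives d = 135, so the new rate took effect on 15 May 2004.

135 days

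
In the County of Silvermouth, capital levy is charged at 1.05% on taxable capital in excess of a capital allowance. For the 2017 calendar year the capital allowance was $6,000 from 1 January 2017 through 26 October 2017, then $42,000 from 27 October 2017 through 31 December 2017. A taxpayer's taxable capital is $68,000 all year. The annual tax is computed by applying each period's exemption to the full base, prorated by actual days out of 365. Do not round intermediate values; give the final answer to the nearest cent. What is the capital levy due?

1 January – 26 October 2017: 299 days, exemption $6,000 → ($68,000 − $6,000) × 1.05% × 299/365 = $533.2849
27 October – 31 December 2017: 66 days, exemption $42,000 → ($68,000 − $42,000) × 1.05% × 66/365 = $49.3644
Total = $582.6493

$582.65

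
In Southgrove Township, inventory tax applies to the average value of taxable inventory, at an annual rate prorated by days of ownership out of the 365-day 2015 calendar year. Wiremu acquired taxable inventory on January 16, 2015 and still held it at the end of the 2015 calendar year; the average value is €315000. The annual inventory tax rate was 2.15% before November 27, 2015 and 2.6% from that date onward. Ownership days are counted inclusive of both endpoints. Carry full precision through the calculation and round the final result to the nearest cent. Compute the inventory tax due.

January 16 – November 26, 2015: 315 days at 2.15% → €315000 × 2.15% × 315/365 = €5844.7603
November 27 – December 31, 2015: 35 days at 2.6% → €315000 × 2.6% × 35/365 = €785.3425
Total = €6630.1027

€6630.10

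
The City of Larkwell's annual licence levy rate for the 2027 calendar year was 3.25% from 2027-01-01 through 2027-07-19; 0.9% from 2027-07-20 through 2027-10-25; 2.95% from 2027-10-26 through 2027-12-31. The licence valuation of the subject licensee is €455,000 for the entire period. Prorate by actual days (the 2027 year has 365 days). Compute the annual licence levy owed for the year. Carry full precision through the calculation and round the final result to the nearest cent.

2027-01-01 to 2027-07-19: 200 days at 3.25% → €455,000 × 3.25% × 200/365 = €8,102.7397
2027-07-20 to 2027-10-25: 98 days at 0.9% → €455,000 × 0.9% × 98/365 = €1,099.4795
2027-10-26 to 2027-12-31: 67 days at 2.95% → €455,000 × 2.95% × 67/365 = €2,463.8562
Total = €11,666.0753

€11,666.08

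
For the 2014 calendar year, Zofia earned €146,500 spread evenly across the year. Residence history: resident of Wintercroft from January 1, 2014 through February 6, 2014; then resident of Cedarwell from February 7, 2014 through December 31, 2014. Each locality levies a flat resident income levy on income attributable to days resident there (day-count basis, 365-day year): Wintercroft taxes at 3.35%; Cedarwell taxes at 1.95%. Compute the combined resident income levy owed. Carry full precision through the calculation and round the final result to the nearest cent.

Wintercroft, January 1 – February 6, 2014: 37 days → €146,500 × 3.35% × 37/365 = €497.4979
Cedarwell, February 7 – December 31, 2014: 328 days → €146,500 × 1.95% × 328/365 = €2,567.1616
Total = €3,064.6596

€3,064.66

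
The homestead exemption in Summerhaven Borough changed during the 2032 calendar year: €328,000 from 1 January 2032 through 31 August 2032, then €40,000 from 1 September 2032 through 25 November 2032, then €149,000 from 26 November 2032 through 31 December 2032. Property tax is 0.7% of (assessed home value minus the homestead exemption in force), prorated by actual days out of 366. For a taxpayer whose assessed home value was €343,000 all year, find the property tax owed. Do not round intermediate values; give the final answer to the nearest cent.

1 January – 31 August 2032: 244 days, exemption €328,000 → (€343,000 − €328,000) × 0.7% × 244/366 = €70.0000
1 September – 25 November 2032: 86 days, exemption €40,000 → (€343,000 − €40,000) × 0.7% × 86/366 = €498.3770
26 November – 31 December 2032: 36 days, exemption €149,000 → (€343,000 − €149,000) × 0.7% × 36/366 = €133.5738
Total = €701.9508

€701.95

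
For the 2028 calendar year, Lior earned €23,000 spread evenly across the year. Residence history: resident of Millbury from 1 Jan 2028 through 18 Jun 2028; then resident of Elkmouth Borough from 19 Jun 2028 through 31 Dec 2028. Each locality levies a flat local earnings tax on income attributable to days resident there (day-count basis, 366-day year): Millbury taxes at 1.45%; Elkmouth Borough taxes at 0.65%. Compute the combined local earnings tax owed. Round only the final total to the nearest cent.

Millbury, 1 Jan – 18 Jun 2028: 170 days → €23,000 × 1.45% × 170/366 = €154.9044
Elkmouth Borough, 19 Jun – 31 Dec 2028: 196 days → €23,000 × 0.65% × 196/366 = €80.0601
Total = €234.9645

€234.96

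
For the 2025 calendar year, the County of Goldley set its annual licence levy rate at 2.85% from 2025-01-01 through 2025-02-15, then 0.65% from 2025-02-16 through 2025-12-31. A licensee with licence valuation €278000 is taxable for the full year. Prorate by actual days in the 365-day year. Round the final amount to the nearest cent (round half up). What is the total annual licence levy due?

2025-01-01 to 2025-02-15: 46 days at 2.85% → €278000 × 2.85% × 46/365 = €998.5151
2025-02-16 to 2025-12-31: 319 days at 0.65% → €278000 × 0.65% × 319/365 = €1579.2685
Total = €2577.7836

€2577.78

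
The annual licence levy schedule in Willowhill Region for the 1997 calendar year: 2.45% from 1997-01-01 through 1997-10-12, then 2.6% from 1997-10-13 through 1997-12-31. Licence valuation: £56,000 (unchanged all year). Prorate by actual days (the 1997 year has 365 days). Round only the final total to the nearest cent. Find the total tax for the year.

£1,390.41

1997-01-01 to 1997-10-12: 285 days at 2.45% → £56,000 × 2.45% × 285/365 = £1,071.2877
1997-10-13 to 1997-12-31: 80 days at 2.6% → £56,000 × 2.6% × 80/365 = £319.1233
Total = £1,390.4110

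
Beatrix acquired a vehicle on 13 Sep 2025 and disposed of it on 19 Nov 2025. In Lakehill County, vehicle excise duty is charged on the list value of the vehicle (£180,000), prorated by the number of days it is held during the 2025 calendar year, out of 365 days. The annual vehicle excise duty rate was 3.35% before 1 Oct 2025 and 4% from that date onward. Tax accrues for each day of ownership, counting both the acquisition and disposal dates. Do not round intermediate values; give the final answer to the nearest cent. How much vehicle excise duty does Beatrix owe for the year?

13 Sep – 30 Sep 2025: 18 days at 3.35% → £180,000 × 3.35% × 18/365 = £297.3699
1 Oct – 19 Nov 2025: 50 days at 4% → £180,000 × 4% × 50/365 = £986.3014
Total = £1,283.6712

£1,283.67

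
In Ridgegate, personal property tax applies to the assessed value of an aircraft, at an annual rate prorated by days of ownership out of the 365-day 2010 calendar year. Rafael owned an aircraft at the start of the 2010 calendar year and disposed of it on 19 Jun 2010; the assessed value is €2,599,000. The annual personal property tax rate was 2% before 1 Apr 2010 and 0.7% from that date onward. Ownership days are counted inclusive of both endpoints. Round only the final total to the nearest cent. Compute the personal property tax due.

1 Jan – 31 Mar 2010: 90 days at 2% → €2,599,000 × 2% × 90/365 = €12,816.9863
1 Apr – 19 Jun 2010: 80 days at 0.7% → €2,599,000 × 0.7% × 80/365 = €3,987.5068
Total = €16,804.4932

€16,804.49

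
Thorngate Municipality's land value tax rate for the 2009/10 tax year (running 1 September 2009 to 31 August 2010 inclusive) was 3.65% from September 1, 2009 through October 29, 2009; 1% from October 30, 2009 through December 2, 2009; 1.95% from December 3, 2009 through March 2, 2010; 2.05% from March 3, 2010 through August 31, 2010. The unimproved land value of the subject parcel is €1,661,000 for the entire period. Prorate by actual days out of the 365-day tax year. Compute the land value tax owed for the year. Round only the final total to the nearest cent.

September 1 – October 29, 2009: 59 days at 3.65% → €1,661,000 × 3.65% × 59/365 = €9,799.9000
October 30 – December 2, 2009: 34 days at 1% → €1,661,000 × 1% × 34/365 = €1,547.2329
December 3, 2009 – March 2, 2010: 90 days at 1.95% → €1,661,000 × 1.95% × 90/365 = €7,986.4521
March 3 – August 31, 2010: 182 days at 2.05% → €1,661,000 × 2.05% × 182/365 = €16,978.6055
Total = €36,312.1904

€36,312.19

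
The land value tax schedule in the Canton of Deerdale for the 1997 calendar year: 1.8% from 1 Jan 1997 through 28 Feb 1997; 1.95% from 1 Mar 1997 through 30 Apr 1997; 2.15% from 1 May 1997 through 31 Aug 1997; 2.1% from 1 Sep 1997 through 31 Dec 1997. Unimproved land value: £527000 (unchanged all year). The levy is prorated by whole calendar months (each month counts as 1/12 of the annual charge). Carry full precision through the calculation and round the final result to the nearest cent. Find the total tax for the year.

£10759.58

1 Jan – 28 Feb 1997: 2 months at 1.8% → £527000 × 1.8% × 2/12 = £1581.0000
1 Mar – 30 Apr 1997: 2 months at 1.95% → £527000 × 1.95% × 2/12 = £1712.7500
1 May – 31 Aug 1997: 4 months at 2.15% → £527000 × 2.15% × 4/12 = £3776.8333
1 Sep – 31 Dec 1997: 4 months at 2.1% → £527000 × 2.1% × 4/12 = £3689.0000
Total = £10759.5833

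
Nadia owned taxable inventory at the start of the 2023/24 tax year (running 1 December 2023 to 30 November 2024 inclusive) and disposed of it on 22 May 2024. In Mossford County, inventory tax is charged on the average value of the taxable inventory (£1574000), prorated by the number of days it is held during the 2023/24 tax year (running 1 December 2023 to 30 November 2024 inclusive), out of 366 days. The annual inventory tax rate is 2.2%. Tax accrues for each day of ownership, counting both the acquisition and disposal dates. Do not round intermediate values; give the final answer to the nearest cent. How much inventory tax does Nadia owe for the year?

Days held (1 December 2023 – 22 May 2024): 174 out of 366
Tax = £1574000 × 2.2% × 174/366 = £16462.4918

£16462.49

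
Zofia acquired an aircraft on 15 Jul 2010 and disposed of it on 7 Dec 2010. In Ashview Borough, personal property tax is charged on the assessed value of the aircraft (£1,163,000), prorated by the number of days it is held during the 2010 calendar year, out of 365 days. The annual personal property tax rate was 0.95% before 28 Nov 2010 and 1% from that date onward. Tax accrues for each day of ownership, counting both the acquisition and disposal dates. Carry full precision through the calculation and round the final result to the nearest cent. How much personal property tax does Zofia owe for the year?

£4,435.33

15 Jul – 27 Nov 2010: 136 days at 0.95% → £1,163,000 × 0.95% × 136/365 = £4,116.7014
28 Nov – 7 Dec 2010: 10 days at 1% → £1,163,000 × 1% × 10/365 = £318.6301
Total = £4,435.3315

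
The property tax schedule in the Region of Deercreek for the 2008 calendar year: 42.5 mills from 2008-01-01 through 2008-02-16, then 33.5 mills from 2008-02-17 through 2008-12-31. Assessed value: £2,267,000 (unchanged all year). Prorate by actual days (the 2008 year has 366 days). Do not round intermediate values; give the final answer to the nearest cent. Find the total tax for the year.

2008-01-01 to 2008-02-16: 47 days at 42.5 mills → £2,267,000 × 4.25% × 47/366 = £12,372.4932
2008-02-17 to 2008-12-31: 319 days at 33.5 mills → £2,267,000 × 3.35% × 319/366 = £66,192.0642
Total = £78,564.5574

£78,564.56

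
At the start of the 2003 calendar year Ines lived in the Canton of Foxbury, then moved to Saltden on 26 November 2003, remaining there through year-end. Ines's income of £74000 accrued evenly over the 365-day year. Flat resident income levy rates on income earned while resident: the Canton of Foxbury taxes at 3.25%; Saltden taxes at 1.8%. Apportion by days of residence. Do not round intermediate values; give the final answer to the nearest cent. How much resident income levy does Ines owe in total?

£2299.17

The Canton of Foxbury, 1 January – 25 November 2003: 329 days → £74000 × 3.25% × 329/365 = £2167.7945
Saltden, 26 November – 31 December 2003: 36 days → £74000 × 1.8% × 36/365 = £131.3753
Total = £2299.1699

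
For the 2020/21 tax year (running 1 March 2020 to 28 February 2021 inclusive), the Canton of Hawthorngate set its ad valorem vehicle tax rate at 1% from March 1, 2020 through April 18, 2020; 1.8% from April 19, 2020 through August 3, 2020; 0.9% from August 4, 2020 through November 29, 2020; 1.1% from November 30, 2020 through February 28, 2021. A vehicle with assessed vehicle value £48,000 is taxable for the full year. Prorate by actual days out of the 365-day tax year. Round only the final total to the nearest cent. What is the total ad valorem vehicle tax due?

March 1 – April 18, 2020: 49 days at 1% → £48,000 × 1% × 49/365 = £64.4384
April 19 – August 3, 2020: 107 days at 1.8% → £48,000 × 1.8% × 107/365 = £253.2822
August 4 – November 29, 2020: 118 days at 0.9% → £48,000 × 0.9% × 118/365 = £139.6603
November 30, 2020 – February 28, 2021: 91 days at 1.1% → £48,000 × 1.1% × 91/365 = £131.6384
Total = £589.0192

£589.02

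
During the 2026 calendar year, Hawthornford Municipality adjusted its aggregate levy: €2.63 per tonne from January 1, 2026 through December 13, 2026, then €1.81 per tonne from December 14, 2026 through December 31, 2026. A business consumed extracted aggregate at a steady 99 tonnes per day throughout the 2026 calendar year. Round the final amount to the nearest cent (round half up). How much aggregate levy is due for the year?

€93,573.81

January 1 – December 13, 2026: 347 days × 99 tonnes/day = 34,353 tonnes at €2.63/tonne → €90,348.39
December 14 – December 31, 2026: 18 days × 99 tonnes/day = 1,782 tonnes at €1.81/tonne → €3,225.42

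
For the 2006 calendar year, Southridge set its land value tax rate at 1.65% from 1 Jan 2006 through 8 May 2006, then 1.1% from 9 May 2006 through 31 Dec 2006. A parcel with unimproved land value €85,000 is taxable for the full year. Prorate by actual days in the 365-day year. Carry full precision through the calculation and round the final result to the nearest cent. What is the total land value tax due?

1 Jan – 8 May 2006: 128 days at 1.65% → €85,000 × 1.65% × 128/365 = €491.8356
9 May – 31 Dec 2006: 237 days at 1.1% → €85,000 × 1.1% × 237/365 = €607.1096
Total = €1,098.9452

€1,098.95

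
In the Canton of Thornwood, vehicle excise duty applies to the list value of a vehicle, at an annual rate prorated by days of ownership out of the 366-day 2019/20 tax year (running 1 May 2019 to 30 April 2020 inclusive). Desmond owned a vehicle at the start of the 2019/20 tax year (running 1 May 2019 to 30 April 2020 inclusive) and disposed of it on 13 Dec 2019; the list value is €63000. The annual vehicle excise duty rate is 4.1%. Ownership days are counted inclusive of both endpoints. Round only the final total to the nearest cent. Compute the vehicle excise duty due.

€1602.02

Days held (1 May – 13 Dec 2019): 227 out of 366
Tax = €63000 × 4.1% × 227/366 = €1602.0246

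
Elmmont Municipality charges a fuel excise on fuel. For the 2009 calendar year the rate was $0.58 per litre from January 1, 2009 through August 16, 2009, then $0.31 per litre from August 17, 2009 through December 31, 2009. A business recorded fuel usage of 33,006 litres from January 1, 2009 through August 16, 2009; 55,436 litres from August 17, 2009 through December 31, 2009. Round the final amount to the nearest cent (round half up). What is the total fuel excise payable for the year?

$36,328.64

January 1 – August 16, 2009: 33,006 litres at $0.58/litre → $19,143.48
August 17 – December 31, 2009: 55,436 litres at $0.31/litre → $17,185.16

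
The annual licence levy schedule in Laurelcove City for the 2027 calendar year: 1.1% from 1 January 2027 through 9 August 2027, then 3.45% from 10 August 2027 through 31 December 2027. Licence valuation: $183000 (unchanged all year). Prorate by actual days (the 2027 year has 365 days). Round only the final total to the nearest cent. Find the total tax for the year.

$3709.64

1 January – 9 August 2027: 221 days at 1.1% → $183000 × 1.1% × 221/365 = $1218.8301
10 August – 31 December 2027: 144 days at 3.45% → $183000 × 3.45% × 144/365 = $2490.8055
Total = $3709.6356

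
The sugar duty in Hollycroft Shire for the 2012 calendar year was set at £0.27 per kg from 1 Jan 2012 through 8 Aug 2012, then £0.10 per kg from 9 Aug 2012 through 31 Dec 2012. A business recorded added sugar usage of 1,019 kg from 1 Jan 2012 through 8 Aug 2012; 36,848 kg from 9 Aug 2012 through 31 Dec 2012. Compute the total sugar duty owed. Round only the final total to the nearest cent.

£3,959.93

1 Jan – 8 Aug 2012: 1,019 kg at £0.27/kg → £275.13
9 Aug – 31 Dec 2012: 36,848 kg at £0.10/kg → £3,684.80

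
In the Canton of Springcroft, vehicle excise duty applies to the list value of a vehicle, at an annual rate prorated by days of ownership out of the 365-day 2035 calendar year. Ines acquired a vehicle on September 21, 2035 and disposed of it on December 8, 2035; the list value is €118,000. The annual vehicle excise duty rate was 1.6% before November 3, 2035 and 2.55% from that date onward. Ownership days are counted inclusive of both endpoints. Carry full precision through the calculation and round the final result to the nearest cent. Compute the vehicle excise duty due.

September 21 – November 2, 2035: 43 days at 1.6% → €118,000 × 1.6% × 43/365 = €222.4219
November 3 – December 8, 2035: 36 days at 2.55% → €118,000 × 2.55% × 36/365 = €296.7781
Total = €519.2000

€519.20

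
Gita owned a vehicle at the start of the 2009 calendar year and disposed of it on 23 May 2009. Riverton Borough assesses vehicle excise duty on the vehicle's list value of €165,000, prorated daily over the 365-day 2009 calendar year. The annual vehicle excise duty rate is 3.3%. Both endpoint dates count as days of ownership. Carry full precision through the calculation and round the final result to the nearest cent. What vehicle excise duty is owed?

€2,133.25

Days held (1 January – 23 May 2009): 143 out of 365
Tax = €165,000 × 3.3% × 143/365 = €2,133.2466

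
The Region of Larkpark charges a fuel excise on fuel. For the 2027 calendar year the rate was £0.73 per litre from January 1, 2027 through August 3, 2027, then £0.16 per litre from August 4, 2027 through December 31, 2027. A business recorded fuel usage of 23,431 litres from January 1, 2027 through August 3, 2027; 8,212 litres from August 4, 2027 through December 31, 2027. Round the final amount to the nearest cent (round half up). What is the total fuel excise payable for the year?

£18,418.55

January 1 – August 3, 2027: 23,431 litres at £0.73/litre → £17,104.63
August 4 – December 31, 2027: 8,212 litres at £0.16/litre → £1,313.92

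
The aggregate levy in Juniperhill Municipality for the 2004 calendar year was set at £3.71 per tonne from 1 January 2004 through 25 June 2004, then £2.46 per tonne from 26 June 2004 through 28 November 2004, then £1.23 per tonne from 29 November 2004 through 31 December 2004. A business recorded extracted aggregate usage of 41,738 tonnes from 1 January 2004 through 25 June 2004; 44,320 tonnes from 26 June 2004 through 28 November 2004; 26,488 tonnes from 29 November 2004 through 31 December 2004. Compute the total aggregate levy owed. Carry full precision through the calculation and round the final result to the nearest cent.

£296,455.42

1 January – 25 June 2004: 41,738 tonnes at £3.71/tonne → £154,847.98
26 June – 28 November 2004: 44,320 tonnes at £2.46/tonne → £109,027.20
29 November – 31 December 2004: 26,488 tonnes at £1.23/tonne → £32,580.24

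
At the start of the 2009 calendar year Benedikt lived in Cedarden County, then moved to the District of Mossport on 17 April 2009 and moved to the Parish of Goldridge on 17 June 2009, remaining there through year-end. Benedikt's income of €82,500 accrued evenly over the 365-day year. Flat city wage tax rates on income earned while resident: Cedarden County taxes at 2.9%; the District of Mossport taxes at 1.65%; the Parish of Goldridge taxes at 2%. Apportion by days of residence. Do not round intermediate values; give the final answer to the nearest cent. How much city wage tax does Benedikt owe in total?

Cedarden County, 1 January – 16 April 2009: 106 days → €82,500 × 2.9% × 106/365 = €694.8082
The District of Mossport, 17 April – 16 June 2009: 61 days → €82,500 × 1.65% × 61/365 = €227.4966
The Parish of Goldridge, 17 June – 31 December 2009: 198 days → €82,500 × 2% × 198/365 = €895.0685
Total = €1,817.3733

€1,817.37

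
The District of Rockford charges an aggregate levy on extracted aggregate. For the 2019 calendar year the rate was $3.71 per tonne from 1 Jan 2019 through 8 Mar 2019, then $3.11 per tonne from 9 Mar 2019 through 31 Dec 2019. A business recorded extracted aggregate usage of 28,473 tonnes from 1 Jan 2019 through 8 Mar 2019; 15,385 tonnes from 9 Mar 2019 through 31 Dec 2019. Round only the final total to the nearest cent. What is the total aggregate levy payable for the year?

1 Jan – 8 Mar 2019: 28,473 tonnes at $3.71/tonne → $105634.83
9 Mar – 31 Dec 2019: 15,385 tonnes at $3.11/tonne → $47847.35

$153482.18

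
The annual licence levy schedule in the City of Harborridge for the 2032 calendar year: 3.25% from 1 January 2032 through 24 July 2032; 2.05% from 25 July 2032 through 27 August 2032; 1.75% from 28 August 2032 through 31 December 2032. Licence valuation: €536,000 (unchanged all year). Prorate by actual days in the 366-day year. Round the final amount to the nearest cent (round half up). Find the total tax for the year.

1 January – 24 July 2032: 206 days at 3.25% → €536,000 × 3.25% × 206/366 = €9,804.6995
25 July – 27 August 2032: 34 days at 2.05% → €536,000 × 2.05% × 34/366 = €1,020.7432
28 August – 31 December 2032: 126 days at 1.75% → €536,000 × 1.75% × 126/366 = €3,229.1803
Total = €14,054.6230

€14,054.62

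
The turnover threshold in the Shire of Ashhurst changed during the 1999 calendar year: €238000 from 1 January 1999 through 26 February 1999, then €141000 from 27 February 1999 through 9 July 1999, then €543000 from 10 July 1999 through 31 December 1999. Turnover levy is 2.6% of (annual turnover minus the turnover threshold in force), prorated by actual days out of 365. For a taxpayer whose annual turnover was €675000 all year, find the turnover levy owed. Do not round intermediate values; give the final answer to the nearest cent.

€8478.92

1 January – 26 February 1999: 57 days, exemption €238000 → (€675000 − €238000) × 2.6% × 57/365 = €1774.3397
27 February – 9 July 1999: 133 days, exemption €141000 → (€675000 − €141000) × 2.6% × 133/365 = €5059.1014
10 July – 31 December 1999: 175 days, exemption €543000 → (€675000 − €543000) × 2.6% × 175/365 = €1645.4795
Total = €8478.9205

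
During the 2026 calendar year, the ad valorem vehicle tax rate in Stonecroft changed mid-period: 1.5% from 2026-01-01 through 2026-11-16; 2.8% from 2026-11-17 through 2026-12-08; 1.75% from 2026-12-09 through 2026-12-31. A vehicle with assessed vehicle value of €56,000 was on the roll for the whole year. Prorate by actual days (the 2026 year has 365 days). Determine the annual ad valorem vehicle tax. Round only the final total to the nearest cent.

2026-01-01 to 2026-11-16: 320 days at 1.5% → €56,000 × 1.5% × 320/365 = €736.4384
2026-11-17 to 2026-12-08: 22 days at 2.8% → €56,000 × 2.8% × 22/365 = €94.5096
2026-12-09 to 2026-12-31: 23 days at 1.75% → €56,000 × 1.75% × 23/365 = €61.7534
Total = €892.7014

€892.70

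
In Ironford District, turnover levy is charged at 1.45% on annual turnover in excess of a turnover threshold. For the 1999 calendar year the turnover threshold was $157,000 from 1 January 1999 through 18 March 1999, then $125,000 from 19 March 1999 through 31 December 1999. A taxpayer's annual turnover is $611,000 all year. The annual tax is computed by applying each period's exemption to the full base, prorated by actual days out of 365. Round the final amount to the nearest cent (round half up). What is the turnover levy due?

1 January – 18 March 1999: 77 days, exemption $157,000 → ($611,000 − $157,000) × 1.45% × 77/365 = $1,388.7425
19 March – 31 December 1999: 288 days, exemption $125,000 → ($611,000 − $125,000) × 1.45% × 288/365 = $5,560.3726
Total = $6,949.1151

$6,949.12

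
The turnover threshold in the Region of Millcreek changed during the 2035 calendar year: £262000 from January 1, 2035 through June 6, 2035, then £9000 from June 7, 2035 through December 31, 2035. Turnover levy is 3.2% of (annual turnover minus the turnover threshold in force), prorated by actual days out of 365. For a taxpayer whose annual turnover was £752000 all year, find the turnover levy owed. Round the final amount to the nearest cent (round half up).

January 1 – June 6, 2035: 157 days, exemption £262000 → (£752000 − £262000) × 3.2% × 157/365 = £6744.5479
June 7 – December 31, 2035: 208 days, exemption £9000 → (£752000 − £9000) × 3.2% × 208/365 = £13549.0630
Total = £20293.6110

£20293.61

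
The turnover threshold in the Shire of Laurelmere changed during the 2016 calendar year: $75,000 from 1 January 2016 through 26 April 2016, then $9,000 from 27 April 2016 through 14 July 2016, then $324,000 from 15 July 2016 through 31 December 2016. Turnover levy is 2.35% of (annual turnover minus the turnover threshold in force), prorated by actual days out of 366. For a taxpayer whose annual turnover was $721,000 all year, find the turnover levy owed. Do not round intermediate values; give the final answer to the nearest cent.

1 January – 26 April 2016: 117 days, exemption $75,000 → ($721,000 − $75,000) × 2.35% × 117/366 = $4,852.9426
27 April – 14 July 2016: 79 days, exemption $9,000 → ($721,000 − $9,000) × 2.35% × 79/366 = $3,611.5519
15 July – 31 December 2016: 170 days, exemption $324,000 → ($721,000 − $324,000) × 2.35% × 170/366 = $4,333.3743
Total = $12,797.8689

$12,797.87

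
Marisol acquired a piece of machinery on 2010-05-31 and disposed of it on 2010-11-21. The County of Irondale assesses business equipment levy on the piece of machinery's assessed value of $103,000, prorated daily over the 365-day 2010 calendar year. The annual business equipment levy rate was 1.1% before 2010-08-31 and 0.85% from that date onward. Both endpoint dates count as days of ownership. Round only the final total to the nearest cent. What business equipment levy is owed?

2010-05-31 to 2010-08-30: 92 days at 1.1% → $103,000 × 1.1% × 92/365 = $285.5781
2010-08-31 to 2010-11-21: 83 days at 0.85% → $103,000 × 0.85% × 83/365 = $199.0863
Total = $484.6644

$484.66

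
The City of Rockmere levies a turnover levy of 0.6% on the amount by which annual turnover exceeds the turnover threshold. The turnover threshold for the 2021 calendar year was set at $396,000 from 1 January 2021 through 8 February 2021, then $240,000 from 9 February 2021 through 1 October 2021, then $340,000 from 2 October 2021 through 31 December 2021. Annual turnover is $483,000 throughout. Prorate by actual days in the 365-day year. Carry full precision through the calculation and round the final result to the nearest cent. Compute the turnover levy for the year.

1 January – 8 February 2021: 39 days, exemption $396,000 → ($483,000 − $396,000) × 0.6% × 39/365 = $55.7753
9 February – 1 October 2021: 235 days, exemption $240,000 → ($483,000 − $240,000) × 0.6% × 235/365 = $938.7123
2 October – 31 December 2021: 91 days, exemption $340,000 → ($483,000 − $340,000) × 0.6% × 91/365 = $213.9123
Total = $1,208.4000

$1,208.40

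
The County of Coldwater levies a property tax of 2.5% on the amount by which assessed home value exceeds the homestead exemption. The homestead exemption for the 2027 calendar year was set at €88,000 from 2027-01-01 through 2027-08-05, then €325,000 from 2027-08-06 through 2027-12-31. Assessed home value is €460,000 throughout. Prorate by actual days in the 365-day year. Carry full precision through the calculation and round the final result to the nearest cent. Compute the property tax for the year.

2027-01-01 to 2027-08-05: 217 days, exemption €88,000 → (€460,000 − €88,000) × 2.5% × 217/365 = €5,529.0411
2027-08-06 to 2027-12-31: 148 days, exemption €325,000 → (€460,000 − €325,000) × 2.5% × 148/365 = €1,368.4932
Total = €6,897.5342

€6,897.53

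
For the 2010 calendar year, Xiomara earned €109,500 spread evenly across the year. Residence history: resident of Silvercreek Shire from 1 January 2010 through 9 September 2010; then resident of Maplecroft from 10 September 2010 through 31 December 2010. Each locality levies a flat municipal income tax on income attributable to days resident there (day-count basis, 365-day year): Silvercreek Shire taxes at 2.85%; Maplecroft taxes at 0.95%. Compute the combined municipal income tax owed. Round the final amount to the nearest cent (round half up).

Silvercreek Shire, 1 January – 9 September 2010: 252 days → €109,500 × 2.85% × 252/365 = €2,154.6000
Maplecroft, 10 September – 31 December 2010: 113 days → €109,500 × 0.95% × 113/365 = €322.0500
Total = €2,476.6500

€2,476.65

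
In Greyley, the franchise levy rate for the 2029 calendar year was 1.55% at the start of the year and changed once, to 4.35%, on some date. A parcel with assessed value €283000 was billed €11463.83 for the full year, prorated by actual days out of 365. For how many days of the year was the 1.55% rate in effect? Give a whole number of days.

Let d = days at the first rate; then 365 − d days at the second rate.
€283000 × [1.55%·d + 4.35%·(365−d)] / 365 = €11463.83
Solving gives d = 39, so the new rate took effect on 9 Feb 2029.

39 days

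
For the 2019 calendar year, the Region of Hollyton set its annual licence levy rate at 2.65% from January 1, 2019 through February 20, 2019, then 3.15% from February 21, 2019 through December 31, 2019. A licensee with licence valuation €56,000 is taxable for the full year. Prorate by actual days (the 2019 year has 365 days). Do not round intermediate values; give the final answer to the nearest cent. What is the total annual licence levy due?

€1,724.88

January 1 – February 20, 2019: 51 days at 2.65% → €56,000 × 2.65% × 51/365 = €207.3534
February 21 – December 31, 2019: 314 days at 3.15% → €56,000 × 3.15% × 314/365 = €1,517.5233
Total = €1,724.8767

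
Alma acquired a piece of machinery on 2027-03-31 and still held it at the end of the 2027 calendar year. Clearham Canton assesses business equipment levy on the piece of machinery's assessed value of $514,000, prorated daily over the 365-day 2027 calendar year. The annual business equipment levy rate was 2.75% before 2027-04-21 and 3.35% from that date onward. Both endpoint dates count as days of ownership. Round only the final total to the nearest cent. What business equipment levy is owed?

2027-03-31 to 2027-04-20: 21 days at 2.75% → $514,000 × 2.75% × 21/365 = $813.2466
2027-04-21 to 2027-12-31: 255 days at 3.35% → $514,000 × 3.35% × 255/365 = $12,029.7123
Total = $12,842.9589

$12,842.96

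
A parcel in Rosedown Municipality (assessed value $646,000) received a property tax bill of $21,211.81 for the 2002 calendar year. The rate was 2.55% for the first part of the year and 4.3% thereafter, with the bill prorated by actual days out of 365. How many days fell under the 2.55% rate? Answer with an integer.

Let d = days at the first rate; then 365 − d days at the second rate.
$646,000 × [2.55%·d + 4.3%·(365−d)] / 365 = $21,211.81
Solving gives d = 212, so the new rate took effect on 1 Aug 2002.

212 days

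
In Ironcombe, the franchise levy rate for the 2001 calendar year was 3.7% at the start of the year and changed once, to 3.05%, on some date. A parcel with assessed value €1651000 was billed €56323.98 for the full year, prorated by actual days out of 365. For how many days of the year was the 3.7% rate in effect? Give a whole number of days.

Let d = days at the first rate; then 365 − d days at the second rate.
€1651000 × [3.7%·d + 3.05%·(365−d)] / 365 = €56323.98
Solving gives d = 203, so the new rate took effect on July 23, 2001.

203 days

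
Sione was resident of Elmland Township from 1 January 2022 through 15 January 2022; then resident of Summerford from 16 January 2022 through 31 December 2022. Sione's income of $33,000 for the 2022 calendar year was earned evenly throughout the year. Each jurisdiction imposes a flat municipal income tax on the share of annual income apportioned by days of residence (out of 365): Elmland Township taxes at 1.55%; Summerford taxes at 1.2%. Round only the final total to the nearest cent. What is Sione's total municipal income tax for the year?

$400.75

Elmland Township, 1 January – 15 January 2022: 15 days → $33,000 × 1.55% × 15/365 = $21.0205
Summerford, 16 January – 31 December 2022: 350 days → $33,000 × 1.2% × 350/365 = $379.7260
Total = $400.7466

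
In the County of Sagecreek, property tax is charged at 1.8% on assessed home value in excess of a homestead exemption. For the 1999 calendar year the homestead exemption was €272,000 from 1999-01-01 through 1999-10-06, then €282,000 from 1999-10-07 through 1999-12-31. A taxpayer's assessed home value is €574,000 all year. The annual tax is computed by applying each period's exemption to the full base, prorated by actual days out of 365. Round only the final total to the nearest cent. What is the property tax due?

€5,393.59

1999-01-01 to 1999-10-06: 279 days, exemption €272,000 → (€574,000 − €272,000) × 1.8% × 279/365 = €4,155.1890
1999-10-07 to 1999-12-31: 86 days, exemption €282,000 → (€574,000 − €282,000) × 1.8% × 86/365 = €1,238.4000
Total = €5,393.5890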